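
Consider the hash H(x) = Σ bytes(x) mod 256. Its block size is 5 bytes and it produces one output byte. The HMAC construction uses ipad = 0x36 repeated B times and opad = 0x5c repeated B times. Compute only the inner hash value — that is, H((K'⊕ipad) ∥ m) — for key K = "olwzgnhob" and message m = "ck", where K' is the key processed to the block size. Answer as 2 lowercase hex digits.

92

Key "olwzgnhob" = 6f 6c 77 7a 67 6e 68 6f 62 is 9 bytes > B = 5, so hash it first: H(key) = da, then zero-pad to 5 bytes: K' = da 00 00 00 00.
K' ⊕ ipad = ec 36 36 36 36.
Inner input = ec 36 36 36 36 ∥ 63 6b.
Inner hash: sum = 236+54+54+54+54+99+107 = 658; mod 256 = 146 → 92.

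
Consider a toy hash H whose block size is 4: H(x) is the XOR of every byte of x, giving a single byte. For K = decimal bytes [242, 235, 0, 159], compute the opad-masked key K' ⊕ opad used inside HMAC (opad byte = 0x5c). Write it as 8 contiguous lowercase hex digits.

Key decimal bytes [242, 235, 0, 159] = f2 eb 00 9f is exactly B = 4 bytes: K' = f2 eb 00 9f.
XOR each byte with 0x5c: f2⊕5c=ae, eb⊕5c=b7, 00⊕5c=5c, 9f⊕5c=c3.

aeb75cc3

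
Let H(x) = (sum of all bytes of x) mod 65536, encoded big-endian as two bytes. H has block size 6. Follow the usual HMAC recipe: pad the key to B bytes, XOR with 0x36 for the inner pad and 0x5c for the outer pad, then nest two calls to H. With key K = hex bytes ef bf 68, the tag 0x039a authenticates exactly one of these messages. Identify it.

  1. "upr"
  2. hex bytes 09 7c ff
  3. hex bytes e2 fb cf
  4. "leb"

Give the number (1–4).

1

Key hex bytes ef bf 68 is 3 bytes ≤ B = 6; zero-pad to 6 bytes: K' = ef bf 68 00 00 00.
K' ⊕ ipad = d9 89 5e 36 36 36; K' ⊕ opad = b3 e3 34 5c 5c 5c.
m1: inner = H(d9 89 5e 36 36 36 75 70 72) = 03 b9; tag = H(b3 e3 34 5c 5c 5c 03 b9) = 039a ← matches
m2: inner = H(d9 89 5e 36 36 36 09 7c ff) = 03 e6; tag = H(b3 e3 34 5c 5c 5c 03 e6) = 03c7
m3: inner = H(d9 89 5e 36 36 36 e2 fb cf) = 05 0e; tag = H(b3 e3 34 5c 5c 5c 05 0e) = 02f1
m4: inner = H(d9 89 5e 36 36 36 6c 65 62) = 03 95; tag = H(b3 e3 34 5c 5c 5c 03 95) = 0376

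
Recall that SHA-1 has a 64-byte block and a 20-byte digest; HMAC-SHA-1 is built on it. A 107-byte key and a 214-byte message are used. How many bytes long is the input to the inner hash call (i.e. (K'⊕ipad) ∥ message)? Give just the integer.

Key is 107 > 64 bytes, so it is hashed to 20 bytes then zero-padded to 64: |K'| = 64.
Inner input = (K'⊕ipad) ∥ m → 64 + 214 = 278 bytes.

278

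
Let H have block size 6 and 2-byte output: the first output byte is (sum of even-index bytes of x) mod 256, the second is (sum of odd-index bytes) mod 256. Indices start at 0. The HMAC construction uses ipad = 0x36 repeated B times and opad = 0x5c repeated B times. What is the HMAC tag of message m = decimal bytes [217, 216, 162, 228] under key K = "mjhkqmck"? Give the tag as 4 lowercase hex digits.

336c

Key "mjhkqmck" = 6d 6a 68 6b 71 6d 63 6b is 8 bytes > B = 6, so hash it first: H(key) = a9 ad, then zero-pad to 6 bytes: K' = a9 ad 00 00 00 00.
K' ⊕ ipad = 9f 9b 36 36 36 36.  K' ⊕ opad = f5 f1 5c 5c 5c 5c.
Inner input = (K'⊕ipad) ∥ m = 9f 9b 36 36 36 36 ∥ d9 d8 a2 e4.
Inner hash: even-index sum = 646 mod 256 = 134; odd-index sum = 707 mod 256 = 195 → 86 c3.
Outer input = (K'⊕opad) ∥ inner = f5 f1 5c 5c 5c 5c ∥ 86 c3.
Outer hash (tag): even-index sum = 563 mod 256 = 51; odd-index sum = 620 mod 256 = 108 → 33 6c.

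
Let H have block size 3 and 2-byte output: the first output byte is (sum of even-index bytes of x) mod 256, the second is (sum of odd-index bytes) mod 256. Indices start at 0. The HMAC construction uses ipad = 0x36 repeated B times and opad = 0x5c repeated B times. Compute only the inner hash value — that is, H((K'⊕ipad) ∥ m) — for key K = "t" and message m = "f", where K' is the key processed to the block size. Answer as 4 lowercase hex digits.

789c

Key "t" = 74 is 1 byte ≤ B = 3; zero-pad to 3 bytes: K' = 74 00 00.
K' ⊕ ipad = 42 36 36.
Inner input = 42 36 36 ∥ 66.
Inner hash: even-index sum = 120 mod 256 = 120; odd-index sum = 156 mod 256 = 156 → 78 9c.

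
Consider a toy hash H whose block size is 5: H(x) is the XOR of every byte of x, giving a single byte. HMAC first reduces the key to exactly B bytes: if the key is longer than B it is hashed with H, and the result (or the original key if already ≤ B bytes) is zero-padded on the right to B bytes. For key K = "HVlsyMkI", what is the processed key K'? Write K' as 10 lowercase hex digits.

1700000000

|K| = 8 > B = 5, so first hash the key.
H(K): XOR 48⊕56⊕6c⊕73⊕79⊕4d⊕6b⊕49 = 17.
Zero-pad H(K) = 17 to 5 bytes: K' = 17 00 00 00 00.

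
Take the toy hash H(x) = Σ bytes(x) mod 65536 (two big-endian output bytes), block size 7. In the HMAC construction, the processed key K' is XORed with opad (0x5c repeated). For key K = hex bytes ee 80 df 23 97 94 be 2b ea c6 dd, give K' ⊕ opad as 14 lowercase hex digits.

Key hex bytes ee 80 df 23 97 94 be 2b ea c6 dd is 11 bytes > B = 7, so hash it first: H(key) = 07 11, then zero-pad to 7 bytes: K' = 07 11 00 00 00 00 00.
XOR each byte with 0x5c: 07⊕5c=5b, 11⊕5c=4d, 00⊕5c=5c, 00⊕5c=5c, 00⊕5c=5c, 00⊕5c=5c, 00⊕5c=5c.

5b4d5c5c5c5c5c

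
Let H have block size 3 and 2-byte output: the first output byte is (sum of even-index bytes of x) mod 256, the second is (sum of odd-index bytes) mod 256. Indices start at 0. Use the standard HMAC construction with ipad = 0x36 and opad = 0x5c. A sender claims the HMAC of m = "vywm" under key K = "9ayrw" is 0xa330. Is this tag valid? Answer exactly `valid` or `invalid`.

Key "9ayrw" = 39 61 79 72 77 is 5 bytes > B = 3, so hash it first: H(key) = 29 d3, then zero-pad to 3 bytes: K' = 29 d3 00.
K' ⊕ ipad = 1f e5 36; K' ⊕ opad = 75 8f 5c.
Inner hash: even-index sum = 315 mod 256 = 59; odd-index sum = 466 mod 256 = 210 → 3b d2.
Outer hash (recomputed tag): even-index sum = 419 mod 256 = 163; odd-index sum = 202 mod 256 = 202 → a3 ca.
Recomputed tag = a3ca; claimed = a330 → mismatch.

invalid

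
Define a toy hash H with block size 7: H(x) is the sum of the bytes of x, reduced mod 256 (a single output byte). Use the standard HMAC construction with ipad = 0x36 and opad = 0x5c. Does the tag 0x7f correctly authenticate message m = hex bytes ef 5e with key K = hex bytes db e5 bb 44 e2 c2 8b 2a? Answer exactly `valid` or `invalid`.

Key hex bytes db e5 bb 44 e2 c2 8b 2a is 8 bytes > B = 7, so hash it first: H(key) = 18, then zero-pad to 7 bytes: K' = 18 00 00 00 00 00 00.
K' ⊕ ipad = 2e 36 36 36 36 36 36; K' ⊕ opad = 44 5c 5c 5c 5c 5c 5c.
Inner hash: sum = 46+54+54+54+54+54+54+239+94 = 703; mod 256 = 191 → bf.
Outer hash (recomputed tag): sum = 68+92+92+92+92+92+92+191 = 811; mod 256 = 43 → 2b.
Recomputed tag = 2b; claimed = 7f → mismatch.

invalid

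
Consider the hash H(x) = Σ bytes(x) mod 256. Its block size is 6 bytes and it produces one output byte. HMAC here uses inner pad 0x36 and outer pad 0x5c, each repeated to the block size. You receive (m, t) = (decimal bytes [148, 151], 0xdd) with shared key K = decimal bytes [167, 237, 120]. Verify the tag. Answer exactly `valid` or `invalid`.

invalid

Key decimal bytes [167, 237, 120] = a7 ed 78 is 3 bytes ≤ B = 6; zero-pad to 6 bytes: K' = a7 ed 78 00 00 00.
K' ⊕ ipad = 91 db 4e 36 36 36; K' ⊕ opad = fb b1 24 5c 5c 5c.
Inner hash: sum = 145+219+78+54+54+54+148+151 = 903; mod 256 = 135 → 87.
Outer hash (recomputed tag): sum = 251+177+36+92+92+92+135 = 875; mod 256 = 107 → 6b.
Recomputed tag = 6b; claimed = dd → mismatch.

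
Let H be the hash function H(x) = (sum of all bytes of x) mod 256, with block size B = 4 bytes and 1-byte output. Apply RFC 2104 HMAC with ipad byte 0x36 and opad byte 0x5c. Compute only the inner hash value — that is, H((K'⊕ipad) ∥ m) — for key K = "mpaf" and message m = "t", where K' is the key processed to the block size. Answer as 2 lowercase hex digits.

bc

Key "mpaf" = 6d 70 61 66 is exactly B = 4 bytes: K' = 6d 70 61 66.
K' ⊕ ipad = 5b 46 57 50.
Inner input = 5b 46 57 50 ∥ 74.
Inner hash: sum = 91+70+87+80+116 = 444; mod 256 = 188 → bc.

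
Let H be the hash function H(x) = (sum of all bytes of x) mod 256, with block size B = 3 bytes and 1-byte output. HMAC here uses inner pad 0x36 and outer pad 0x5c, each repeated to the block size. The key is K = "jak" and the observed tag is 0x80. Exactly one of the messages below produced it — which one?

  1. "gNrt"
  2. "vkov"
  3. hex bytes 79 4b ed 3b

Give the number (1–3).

2

Key "jak" = 6a 61 6b is exactly B = 3 bytes: K' = 6a 61 6b.
K' ⊕ ipad = 5c 57 5d; K' ⊕ opad = 36 3d 37.
m1: inner = H(5c 57 5d 67 4e 72 74) = ab; tag = H(36 3d 37 ab) = 55
m2: inner = H(5c 57 5d 76 6b 6f 76) = d6; tag = H(36 3d 37 d6) = 80 ← matches
m3: inner = H(5c 57 5d 79 4b ed 3b) = fc; tag = H(36 3d 37 fc) = a6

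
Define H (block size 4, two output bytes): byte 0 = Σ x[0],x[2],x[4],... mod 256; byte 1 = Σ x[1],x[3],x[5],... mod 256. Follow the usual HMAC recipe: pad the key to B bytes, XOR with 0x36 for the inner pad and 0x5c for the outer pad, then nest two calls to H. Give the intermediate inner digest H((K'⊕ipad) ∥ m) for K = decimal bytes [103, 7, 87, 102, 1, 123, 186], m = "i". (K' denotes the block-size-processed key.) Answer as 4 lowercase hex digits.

ee14

Key decimal bytes [103, 7, 87, 102, 1, 123, 186] = 67 07 57 66 01 7b ba is 7 bytes > B = 4, so hash it first: H(key) = 79 e8, then zero-pad to 4 bytes: K' = 79 e8 00 00.
K' ⊕ ipad = 4f de 36 36.
Inner input = 4f de 36 36 ∥ 69.
Inner hash: even-index sum = 238 mod 256 = 238; odd-index sum = 276 mod 256 = 20 → ee 14.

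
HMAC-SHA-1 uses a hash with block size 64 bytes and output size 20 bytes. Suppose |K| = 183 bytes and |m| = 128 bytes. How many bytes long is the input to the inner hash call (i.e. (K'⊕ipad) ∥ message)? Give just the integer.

Key is 183 > 64 bytes, so it is hashed to 20 bytes then zero-padded to 64: |K'| = 64.
Inner input = (K'⊕ipad) ∥ m → 64 + 128 = 192 bytes.

192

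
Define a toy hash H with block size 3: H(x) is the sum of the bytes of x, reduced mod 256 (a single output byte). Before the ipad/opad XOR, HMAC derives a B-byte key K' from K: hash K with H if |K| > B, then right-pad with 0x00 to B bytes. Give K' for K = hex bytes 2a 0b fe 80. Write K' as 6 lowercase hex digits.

b30000

|K| = 4 > B = 3, so first hash the key.
H(K): sum = 42+11+254+128 = 435; mod 256 = 179 → b3.
Zero-pad H(K) = b3 to 3 bytes: K' = b3 00 00.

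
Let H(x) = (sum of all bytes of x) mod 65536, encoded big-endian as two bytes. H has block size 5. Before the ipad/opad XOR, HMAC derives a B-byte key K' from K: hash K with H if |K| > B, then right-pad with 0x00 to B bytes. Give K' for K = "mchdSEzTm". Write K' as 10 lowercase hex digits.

036f000000

|K| = 9 > B = 5, so first hash the key.
H(K): sum = 109+99+104+100+83+69+122+84+109 = 879 → 03 6f.
Zero-pad H(K) = 03 6f to 5 bytes: K' = 03 6f 00 00 00.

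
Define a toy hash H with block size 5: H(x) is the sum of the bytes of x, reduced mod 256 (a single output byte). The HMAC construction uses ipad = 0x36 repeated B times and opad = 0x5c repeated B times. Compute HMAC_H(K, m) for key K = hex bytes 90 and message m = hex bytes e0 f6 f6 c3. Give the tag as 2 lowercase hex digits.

49

Key hex bytes 90 is 1 byte ≤ B = 5; zero-pad to 5 bytes: K' = 90 00 00 00 00.
K' ⊕ ipad = a6 36 36 36 36.  K' ⊕ opad = cc 5c 5c 5c 5c.
Inner input = (K'⊕ipad) ∥ m = a6 36 36 36 36 ∥ e0 f6 f6 c3.
Inner hash: sum = 166+54+54+54+54+224+246+246+195 = 1293; mod 256 = 13 → 0d.
Outer input = (K'⊕opad) ∥ inner = cc 5c 5c 5c 5c ∥ 0d.
Outer hash (tag): sum = 204+92+92+92+92+13 = 585; mod 256 = 73 → 49.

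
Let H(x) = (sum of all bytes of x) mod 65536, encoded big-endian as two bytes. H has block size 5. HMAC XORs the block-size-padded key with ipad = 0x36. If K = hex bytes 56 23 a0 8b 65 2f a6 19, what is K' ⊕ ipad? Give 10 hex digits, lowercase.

Key hex bytes 56 23 a0 8b 65 2f a6 19 is 8 bytes > B = 5, so hash it first: H(key) = 02 f7, then zero-pad to 5 bytes: K' = 02 f7 00 00 00.
XOR each byte with 0x36: 02⊕36=34, f7⊕36=c1, 00⊕36=36, 00⊕36=36, 00⊕36=36.

34c1363636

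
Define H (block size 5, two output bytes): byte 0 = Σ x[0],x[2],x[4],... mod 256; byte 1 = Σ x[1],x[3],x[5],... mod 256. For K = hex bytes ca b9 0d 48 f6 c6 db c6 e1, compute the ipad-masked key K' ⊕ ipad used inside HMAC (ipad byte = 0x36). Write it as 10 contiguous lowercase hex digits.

Key hex bytes ca b9 0d 48 f6 c6 db c6 e1 is 9 bytes > B = 5, so hash it first: H(key) = 89 8d, then zero-pad to 5 bytes: K' = 89 8d 00 00 00.
XOR each byte with 0x36: 89⊕36=bf, 8d⊕36=bb, 00⊕36=36, 00⊕36=36, 00⊕36=36.

bfbb363636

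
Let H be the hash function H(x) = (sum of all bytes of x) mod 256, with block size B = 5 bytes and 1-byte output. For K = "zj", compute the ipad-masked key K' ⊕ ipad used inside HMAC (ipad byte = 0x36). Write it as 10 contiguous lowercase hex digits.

4c5c363636

Key "zj" = 7a 6a is 2 bytes ≤ B = 5; zero-pad to 5 bytes: K' = 7a 6a 00 00 00.
XOR each byte with 0x36: 7a⊕36=4c, 6a⊕36=5c, 00⊕36=36, 00⊕36=36, 00⊕36=36.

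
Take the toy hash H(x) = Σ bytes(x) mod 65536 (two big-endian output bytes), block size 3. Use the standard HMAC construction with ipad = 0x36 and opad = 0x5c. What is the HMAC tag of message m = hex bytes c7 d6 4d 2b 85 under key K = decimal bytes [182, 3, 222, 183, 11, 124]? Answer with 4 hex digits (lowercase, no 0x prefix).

Key decimal bytes [182, 3, 222, 183, 11, 124] = b6 03 de b7 0b 7c is 6 bytes > B = 3, so hash it first: H(key) = 02 d5, then zero-pad to 3 bytes: K' = 02 d5 00.
K' ⊕ ipad = 34 e3 36.  K' ⊕ opad = 5e 89 5c.
Inner input = (K'⊕ipad) ∥ m = 34 e3 36 ∥ c7 d6 4d 2b 85.
Inner hash: sum = 52+227+54+199+214+77+43+133 = 999 → 03 e7.
Outer input = (K'⊕opad) ∥ inner = 5e 89 5c ∥ 03 e7.
Outer hash (tag): sum = 94+137+92+3+231 = 557 → 02 2d.

022d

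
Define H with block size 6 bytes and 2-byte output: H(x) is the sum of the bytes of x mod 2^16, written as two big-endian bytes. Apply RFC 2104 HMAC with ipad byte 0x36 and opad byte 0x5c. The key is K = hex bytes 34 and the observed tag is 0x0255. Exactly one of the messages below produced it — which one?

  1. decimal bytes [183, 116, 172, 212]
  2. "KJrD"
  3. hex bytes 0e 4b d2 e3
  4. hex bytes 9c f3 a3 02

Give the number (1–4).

Key hex bytes 34 is 1 byte ≤ B = 6; zero-pad to 6 bytes: K' = 34 00 00 00 00 00.
K' ⊕ ipad = 02 36 36 36 36 36; K' ⊕ opad = 68 5c 5c 5c 5c 5c.
m1: inner = H(02 36 36 36 36 36 b7 74 ac d4) = 03 bb; tag = H(68 5c 5c 5c 5c 5c 03 bb) = 02f2
m2: inner = H(02 36 36 36 36 36 4b 4a 72 44) = 02 5b; tag = H(68 5c 5c 5c 5c 5c 02 5b) = 0291
m3: inner = H(02 36 36 36 36 36 0e 4b d2 e3) = 03 1e; tag = H(68 5c 5c 5c 5c 5c 03 1e) = 0255 ← matches
m4: inner = H(02 36 36 36 36 36 9c f3 a3 02) = 03 44; tag = H(68 5c 5c 5c 5c 5c 03 44) = 027b

3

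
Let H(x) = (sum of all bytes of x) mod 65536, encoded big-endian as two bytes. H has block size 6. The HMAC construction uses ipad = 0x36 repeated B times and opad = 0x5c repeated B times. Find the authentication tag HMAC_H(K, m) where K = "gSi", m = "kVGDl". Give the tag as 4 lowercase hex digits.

Key "gSi" = 67 53 69 is 3 bytes ≤ B = 6; zero-pad to 6 bytes: K' = 67 53 69 00 00 00.
K' ⊕ ipad = 51 65 5f 36 36 36.  K' ⊕ opad = 3b 0f 35 5c 5c 5c.
Inner input = (K'⊕ipad) ∥ m = 51 65 5f 36 36 36 ∥ 6b 56 47 44 6c.
Inner hash: sum = 81+101+95+54+54+54+107+86+71+68+108 = 879 → 03 6f.
Outer input = (K'⊕opad) ∥ inner = 3b 0f 35 5c 5c 5c ∥ 03 6f.
Outer hash (tag): sum = 59+15+53+92+92+92+3+111 = 517 → 02 05.

0205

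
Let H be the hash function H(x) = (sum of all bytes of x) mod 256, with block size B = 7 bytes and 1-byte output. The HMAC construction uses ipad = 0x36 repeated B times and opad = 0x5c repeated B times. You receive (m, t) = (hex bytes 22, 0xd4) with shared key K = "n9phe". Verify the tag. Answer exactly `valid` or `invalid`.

valid

Key "n9phe" = 6e 39 70 68 65 is 5 bytes ≤ B = 7; zero-pad to 7 bytes: K' = 6e 39 70 68 65 00 00.
K' ⊕ ipad = 58 0f 46 5e 53 36 36; K' ⊕ opad = 32 65 2c 34 39 5c 5c.
Inner hash: sum = 88+15+70+94+83+54+54+34 = 492; mod 256 = 236 → ec.
Outer hash (recomputed tag): sum = 50+101+44+52+57+92+92+236 = 724; mod 256 = 212 → d4.
Recomputed tag = d4; claimed = d4 → match.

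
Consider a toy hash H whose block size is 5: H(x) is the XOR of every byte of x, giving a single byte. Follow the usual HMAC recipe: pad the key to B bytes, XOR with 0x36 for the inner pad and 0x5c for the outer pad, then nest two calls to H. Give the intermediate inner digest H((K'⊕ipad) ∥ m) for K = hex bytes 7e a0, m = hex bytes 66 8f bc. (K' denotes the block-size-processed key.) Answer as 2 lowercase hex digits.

bd

Key hex bytes 7e a0 is 2 bytes ≤ B = 5; zero-pad to 5 bytes: K' = 7e a0 00 00 00.
K' ⊕ ipad = 48 96 36 36 36.
Inner input = 48 96 36 36 36 ∥ 66 8f bc.
Inner hash: XOR 48⊕96⊕36⊕36⊕36⊕66⊕8f⊕bc = bd.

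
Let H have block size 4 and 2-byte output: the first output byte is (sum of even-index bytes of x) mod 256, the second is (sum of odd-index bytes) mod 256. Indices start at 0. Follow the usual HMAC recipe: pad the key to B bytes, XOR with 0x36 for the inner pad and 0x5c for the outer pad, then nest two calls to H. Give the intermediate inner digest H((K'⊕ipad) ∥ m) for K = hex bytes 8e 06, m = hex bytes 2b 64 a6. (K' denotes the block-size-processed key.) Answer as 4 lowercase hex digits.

Key hex bytes 8e 06 is 2 bytes ≤ B = 4; zero-pad to 4 bytes: K' = 8e 06 00 00.
K' ⊕ ipad = b8 30 36 36.
Inner input = b8 30 36 36 ∥ 2b 64 a6.
Inner hash: even-index sum = 447 mod 256 = 191; odd-index sum = 202 mod 256 = 202 → bf ca.

bfca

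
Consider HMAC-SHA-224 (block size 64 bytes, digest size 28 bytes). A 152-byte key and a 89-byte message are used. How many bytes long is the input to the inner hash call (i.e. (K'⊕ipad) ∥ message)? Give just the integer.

Key is 152 > 64 bytes, so it is hashed to 28 bytes then zero-padded to 64: |K'| = 64.
Inner input = (K'⊕ipad) ∥ m → 64 + 89 = 153 bytes.

153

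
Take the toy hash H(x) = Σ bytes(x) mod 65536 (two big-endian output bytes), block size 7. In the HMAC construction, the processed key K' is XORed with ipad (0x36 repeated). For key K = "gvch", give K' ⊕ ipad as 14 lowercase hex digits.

5140555e363636

Key "gvch" = 67 76 63 68 is 4 bytes ≤ B = 7; zero-pad to 7 bytes: K' = 67 76 63 68 00 00 00.
XOR each byte with 0x36: 67⊕36=51, 76⊕36=40, 63⊕36=55, 68⊕36=5e, 00⊕36=36, 00⊕36=36, 00⊕36=36.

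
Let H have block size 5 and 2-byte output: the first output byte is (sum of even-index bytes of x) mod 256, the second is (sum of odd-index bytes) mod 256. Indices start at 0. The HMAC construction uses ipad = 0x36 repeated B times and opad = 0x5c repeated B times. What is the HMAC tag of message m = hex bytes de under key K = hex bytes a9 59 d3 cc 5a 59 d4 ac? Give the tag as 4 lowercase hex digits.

deda

Key hex bytes a9 59 d3 cc 5a 59 d4 ac is 8 bytes > B = 5, so hash it first: H(key) = aa 2a, then zero-pad to 5 bytes: K' = aa 2a 00 00 00.
K' ⊕ ipad = 9c 1c 36 36 36.  K' ⊕ opad = f6 76 5c 5c 5c.
Inner input = (K'⊕ipad) ∥ m = 9c 1c 36 36 36 ∥ de.
Inner hash: even-index sum = 264 mod 256 = 8; odd-index sum = 304 mod 256 = 48 → 08 30.
Outer input = (K'⊕opad) ∥ inner = f6 76 5c 5c 5c ∥ 08 30.
Outer hash (tag): even-index sum = 478 mod 256 = 222; odd-index sum = 218 mod 256 = 218 → de da.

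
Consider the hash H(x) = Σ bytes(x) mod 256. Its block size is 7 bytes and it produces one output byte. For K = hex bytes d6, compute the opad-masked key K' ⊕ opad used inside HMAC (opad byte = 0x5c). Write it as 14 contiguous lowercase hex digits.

8a5c5c5c5c5c5c

Key hex bytes d6 is 1 byte ≤ B = 7; zero-pad to 7 bytes: K' = d6 00 00 00 00 00 00.
XOR each byte with 0x5c: d6⊕5c=8a, 00⊕5c=5c, 00⊕5c=5c, 00⊕5c=5c, 00⊕5c=5c, 00⊕5c=5c, 00⊕5c=5c.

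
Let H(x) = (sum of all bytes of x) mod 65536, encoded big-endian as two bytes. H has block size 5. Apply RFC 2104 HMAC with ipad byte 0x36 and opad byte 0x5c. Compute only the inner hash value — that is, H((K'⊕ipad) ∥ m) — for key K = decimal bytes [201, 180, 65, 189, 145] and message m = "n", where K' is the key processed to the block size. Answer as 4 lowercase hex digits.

0398

Key decimal bytes [201, 180, 65, 189, 145] = c9 b4 41 bd 91 is exactly B = 5 bytes: K' = c9 b4 41 bd 91.
K' ⊕ ipad = ff 82 77 8b a7.
Inner input = ff 82 77 8b a7 ∥ 6e.
Inner hash: sum = 255+130+119+139+167+110 = 920 → 03 98.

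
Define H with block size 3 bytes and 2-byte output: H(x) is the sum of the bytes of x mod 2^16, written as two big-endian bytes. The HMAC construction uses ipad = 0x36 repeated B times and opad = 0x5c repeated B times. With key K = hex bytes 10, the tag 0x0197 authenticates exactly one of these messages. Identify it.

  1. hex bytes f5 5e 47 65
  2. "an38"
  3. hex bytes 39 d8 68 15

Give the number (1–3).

1

Key hex bytes 10 is 1 byte ≤ B = 3; zero-pad to 3 bytes: K' = 10 00 00.
K' ⊕ ipad = 26 36 36; K' ⊕ opad = 4c 5c 5c.
m1: inner = H(26 36 36 f5 5e 47 65) = 02 91; tag = H(4c 5c 5c 02 91) = 0197 ← matches
m2: inner = H(26 36 36 61 6e 33 38) = 01 cc; tag = H(4c 5c 5c 01 cc) = 01d1
m3: inner = H(26 36 36 39 d8 68 15) = 02 20; tag = H(4c 5c 5c 02 20) = 0126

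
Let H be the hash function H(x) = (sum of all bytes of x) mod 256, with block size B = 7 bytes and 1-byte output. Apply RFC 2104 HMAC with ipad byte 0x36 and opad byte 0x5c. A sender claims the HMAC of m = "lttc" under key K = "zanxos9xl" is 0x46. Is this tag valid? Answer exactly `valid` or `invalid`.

invalid

Key "zanxos9xl" = 7a 61 6e 78 6f 73 39 78 6c is 9 bytes > B = 7, so hash it first: H(key) = c0, then zero-pad to 7 bytes: K' = c0 00 00 00 00 00 00.
K' ⊕ ipad = f6 36 36 36 36 36 36; K' ⊕ opad = 9c 5c 5c 5c 5c 5c 5c.
Inner hash: sum = 246+54+54+54+54+54+54+108+116+116+99 = 1009; mod 256 = 241 → f1.
Outer hash (recomputed tag): sum = 156+92+92+92+92+92+92+241 = 949; mod 256 = 181 → b5.
Recomputed tag = b5; claimed = 46 → mismatch.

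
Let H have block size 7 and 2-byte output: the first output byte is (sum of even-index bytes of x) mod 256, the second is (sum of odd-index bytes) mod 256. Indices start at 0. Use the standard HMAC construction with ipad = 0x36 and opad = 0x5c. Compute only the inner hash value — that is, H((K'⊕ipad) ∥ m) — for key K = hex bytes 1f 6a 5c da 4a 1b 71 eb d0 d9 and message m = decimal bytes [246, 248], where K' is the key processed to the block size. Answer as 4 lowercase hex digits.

Key hex bytes 1f 6a 5c da 4a 1b 71 eb d0 d9 is 10 bytes > B = 7, so hash it first: H(key) = 06 23, then zero-pad to 7 bytes: K' = 06 23 00 00 00 00 00.
K' ⊕ ipad = 30 15 36 36 36 36 36.
Inner input = 30 15 36 36 36 36 36 ∥ f6 f8.
Inner hash: even-index sum = 458 mod 256 = 202; odd-index sum = 375 mod 256 = 119 → ca 77.

ca77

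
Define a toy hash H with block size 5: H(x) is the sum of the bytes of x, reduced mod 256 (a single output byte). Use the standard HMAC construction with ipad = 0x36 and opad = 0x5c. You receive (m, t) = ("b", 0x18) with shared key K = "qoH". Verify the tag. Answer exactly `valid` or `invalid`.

Key "qoH" = 71 6f 48 is 3 bytes ≤ B = 5; zero-pad to 5 bytes: K' = 71 6f 48 00 00.
K' ⊕ ipad = 47 59 7e 36 36; K' ⊕ opad = 2d 33 14 5c 5c.
Inner hash: sum = 71+89+126+54+54+98 = 492; mod 256 = 236 → ec.
Outer hash (recomputed tag): sum = 45+51+20+92+92+236 = 536; mod 256 = 24 → 18.
Recomputed tag = 18; claimed = 18 → match.

valid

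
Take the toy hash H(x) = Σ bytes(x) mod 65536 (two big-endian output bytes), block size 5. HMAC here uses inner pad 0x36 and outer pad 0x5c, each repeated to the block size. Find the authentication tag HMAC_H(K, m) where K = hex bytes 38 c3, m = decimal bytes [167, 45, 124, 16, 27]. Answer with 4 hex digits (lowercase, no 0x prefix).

Key hex bytes 38 c3 is 2 bytes ≤ B = 5; zero-pad to 5 bytes: K' = 38 c3 00 00 00.
K' ⊕ ipad = 0e f5 36 36 36.  K' ⊕ opad = 64 9f 5c 5c 5c.
Inner input = (K'⊕ipad) ∥ m = 0e f5 36 36 36 ∥ a7 2d 7c 10 1b.
Inner hash: sum = 14+245+54+54+54+167+45+124+16+27 = 800 → 03 20.
Outer input = (K'⊕opad) ∥ inner = 64 9f 5c 5c 5c ∥ 03 20.
Outer hash (tag): sum = 100+159+92+92+92+3+32 = 570 → 02 3a.

023a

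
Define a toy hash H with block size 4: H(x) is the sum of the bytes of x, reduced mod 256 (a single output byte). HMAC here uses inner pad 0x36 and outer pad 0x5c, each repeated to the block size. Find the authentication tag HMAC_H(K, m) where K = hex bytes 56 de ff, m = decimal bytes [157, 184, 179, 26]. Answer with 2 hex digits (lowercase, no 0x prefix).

Key hex bytes 56 de ff is 3 bytes ≤ B = 4; zero-pad to 4 bytes: K' = 56 de ff 00.
K' ⊕ ipad = 60 e8 c9 36.  K' ⊕ opad = 0a 82 a3 5c.
Inner input = (K'⊕ipad) ∥ m = 60 e8 c9 36 ∥ 9d b8 b3 1a.
Inner hash: sum = 96+232+201+54+157+184+179+26 = 1129; mod 256 = 105 → 69.
Outer input = (K'⊕opad) ∥ inner = 0a 82 a3 5c ∥ 69.
Outer hash (tag): sum = 10+130+163+92+105 = 500; mod 256 = 244 → f4.

f4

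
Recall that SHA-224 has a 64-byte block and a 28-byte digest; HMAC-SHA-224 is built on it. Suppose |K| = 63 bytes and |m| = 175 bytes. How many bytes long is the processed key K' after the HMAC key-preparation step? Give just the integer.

64

Key is 63 ≤ 64 bytes, zero-padded: |K'| = 64.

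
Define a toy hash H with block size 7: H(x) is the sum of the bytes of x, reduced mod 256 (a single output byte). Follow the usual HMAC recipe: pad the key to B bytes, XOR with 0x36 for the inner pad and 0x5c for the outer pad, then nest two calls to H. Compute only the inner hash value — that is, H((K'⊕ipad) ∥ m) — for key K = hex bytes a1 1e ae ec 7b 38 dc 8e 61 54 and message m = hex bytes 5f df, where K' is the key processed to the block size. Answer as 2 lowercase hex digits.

9f

Key hex bytes a1 1e ae ec 7b 38 dc 8e 61 54 is 10 bytes > B = 7, so hash it first: H(key) = 2b, then zero-pad to 7 bytes: K' = 2b 00 00 00 00 00 00.
K' ⊕ ipad = 1d 36 36 36 36 36 36.
Inner input = 1d 36 36 36 36 36 36 ∥ 5f df.
Inner hash: sum = 29+54+54+54+54+54+54+95+223 = 671; mod 256 = 159 → 9f.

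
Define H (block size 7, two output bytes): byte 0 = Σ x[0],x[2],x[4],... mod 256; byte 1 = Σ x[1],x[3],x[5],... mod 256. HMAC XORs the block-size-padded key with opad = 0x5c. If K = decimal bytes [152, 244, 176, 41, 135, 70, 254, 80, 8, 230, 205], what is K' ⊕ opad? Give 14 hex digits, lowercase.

Key decimal bytes [152, 244, 176, 41, 135, 70, 254, 80, 8, 230, 205] = 98 f4 b0 29 87 46 fe 50 08 e6 cd is 11 bytes > B = 7, so hash it first: H(key) = a2 99, then zero-pad to 7 bytes: K' = a2 99 00 00 00 00 00.
XOR each byte with 0x5c: a2⊕5c=fe, 99⊕5c=c5, 00⊕5c=5c, 00⊕5c=5c, 00⊕5c=5c, 00⊕5c=5c, 00⊕5c=5c.

fec55c5c5c5c5c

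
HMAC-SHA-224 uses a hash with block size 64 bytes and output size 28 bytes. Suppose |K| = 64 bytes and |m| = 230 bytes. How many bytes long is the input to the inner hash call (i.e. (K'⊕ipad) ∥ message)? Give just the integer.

294

Key is 64 ≤ 64 bytes, zero-padded: |K'| = 64.
Inner input = (K'⊕ipad) ∥ m → 64 + 230 = 294 bytes.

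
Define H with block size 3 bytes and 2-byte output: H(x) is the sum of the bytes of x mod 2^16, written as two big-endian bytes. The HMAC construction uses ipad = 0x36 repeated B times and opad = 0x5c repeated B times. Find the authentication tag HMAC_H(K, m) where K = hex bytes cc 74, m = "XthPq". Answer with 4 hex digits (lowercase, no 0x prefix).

017e

Key hex bytes cc 74 is 2 bytes ≤ B = 3; zero-pad to 3 bytes: K' = cc 74 00.
K' ⊕ ipad = fa 42 36.  K' ⊕ opad = 90 28 5c.
Inner input = (K'⊕ipad) ∥ m = fa 42 36 ∥ 58 74 68 50 71.
Inner hash: sum = 250+66+54+88+116+104+80+113 = 871 → 03 67.
Outer input = (K'⊕opad) ∥ inner = 90 28 5c ∥ 03 67.
Outer hash (tag): sum = 144+40+92+3+103 = 382 → 01 7e.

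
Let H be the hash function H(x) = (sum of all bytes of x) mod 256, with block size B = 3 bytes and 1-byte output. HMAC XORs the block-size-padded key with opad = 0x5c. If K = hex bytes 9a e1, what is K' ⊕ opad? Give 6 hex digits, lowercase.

Key hex bytes 9a e1 is 2 bytes ≤ B = 3; zero-pad to 3 bytes: K' = 9a e1 00.
XOR each byte with 0x5c: 9a⊕5c=c6, e1⊕5c=bd, 00⊕5c=5c.

c6bd5c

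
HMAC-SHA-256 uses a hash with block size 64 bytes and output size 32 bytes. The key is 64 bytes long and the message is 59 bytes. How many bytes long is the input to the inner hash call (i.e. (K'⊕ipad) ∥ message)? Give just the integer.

Key is 64 ≤ 64 bytes, zero-padded: |K'| = 64.
Inner input = (K'⊕ipad) ∥ m → 64 + 59 = 123 bytes.

123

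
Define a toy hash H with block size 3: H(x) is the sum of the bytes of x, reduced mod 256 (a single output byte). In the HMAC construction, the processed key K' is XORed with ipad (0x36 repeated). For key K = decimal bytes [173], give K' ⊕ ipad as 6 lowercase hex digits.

Key decimal bytes [173] = ad is 1 byte ≤ B = 3; zero-pad to 3 bytes: K' = ad 00 00.
XOR each byte with 0x36: ad⊕36=9b, 00⊕36=36, 00⊕36=36.

9b3636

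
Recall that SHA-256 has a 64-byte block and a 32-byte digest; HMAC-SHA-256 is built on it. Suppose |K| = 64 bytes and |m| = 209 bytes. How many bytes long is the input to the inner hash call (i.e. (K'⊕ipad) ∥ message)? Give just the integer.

273

Key is 64 ≤ 64 bytes, zero-padded: |K'| = 64.
Inner input = (K'⊕ipad) ∥ m → 64 + 209 = 273 bytes.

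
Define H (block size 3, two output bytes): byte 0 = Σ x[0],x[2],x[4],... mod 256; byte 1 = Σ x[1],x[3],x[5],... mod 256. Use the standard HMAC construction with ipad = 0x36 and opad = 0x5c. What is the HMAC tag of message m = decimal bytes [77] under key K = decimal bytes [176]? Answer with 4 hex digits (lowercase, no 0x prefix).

cb18

Key decimal bytes [176] = b0 is 1 byte ≤ B = 3; zero-pad to 3 bytes: K' = b0 00 00.
K' ⊕ ipad = 86 36 36.  K' ⊕ opad = ec 5c 5c.
Inner input = (K'⊕ipad) ∥ m = 86 36 36 ∥ 4d.
Inner hash: even-index sum = 188 mod 256 = 188; odd-index sum = 131 mod 256 = 131 → bc 83.
Outer input = (K'⊕opad) ∥ inner = ec 5c 5c ∥ bc 83.
Outer hash (tag): even-index sum = 459 mod 256 = 203; odd-index sum = 280 mod 256 = 24 → cb 18.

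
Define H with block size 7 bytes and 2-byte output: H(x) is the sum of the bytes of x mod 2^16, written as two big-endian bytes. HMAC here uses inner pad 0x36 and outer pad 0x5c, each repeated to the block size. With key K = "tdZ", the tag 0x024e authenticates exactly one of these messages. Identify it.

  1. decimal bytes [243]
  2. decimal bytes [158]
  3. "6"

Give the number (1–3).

Key "tdZ" = 74 64 5a is 3 bytes ≤ B = 7; zero-pad to 7 bytes: K' = 74 64 5a 00 00 00 00.
K' ⊕ ipad = 42 52 6c 36 36 36 36; K' ⊕ opad = 28 38 06 5c 5c 5c 5c.
m1: inner = H(42 52 6c 36 36 36 36 f3) = 02 cb; tag = H(28 38 06 5c 5c 5c 5c 02 cb) = 02a3
m2: inner = H(42 52 6c 36 36 36 36 9e) = 02 76; tag = H(28 38 06 5c 5c 5c 5c 02 76) = 024e ← matches
m3: inner = H(42 52 6c 36 36 36 36 36) = 02 0e; tag = H(28 38 06 5c 5c 5c 5c 02 0e) = 01e6

2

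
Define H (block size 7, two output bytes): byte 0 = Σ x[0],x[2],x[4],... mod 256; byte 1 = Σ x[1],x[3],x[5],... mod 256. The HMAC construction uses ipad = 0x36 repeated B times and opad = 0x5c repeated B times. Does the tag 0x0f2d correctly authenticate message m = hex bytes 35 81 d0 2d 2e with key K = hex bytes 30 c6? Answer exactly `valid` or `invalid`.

Key hex bytes 30 c6 is 2 bytes ≤ B = 7; zero-pad to 7 bytes: K' = 30 c6 00 00 00 00 00.
K' ⊕ ipad = 06 f0 36 36 36 36 36; K' ⊕ opad = 6c 9a 5c 5c 5c 5c 5c.
Inner hash: even-index sum = 342 mod 256 = 86; odd-index sum = 655 mod 256 = 143 → 56 8f.
Outer hash (recomputed tag): even-index sum = 527 mod 256 = 15; odd-index sum = 424 mod 256 = 168 → 0f a8.
Recomputed tag = 0fa8; claimed = 0f2d → mismatch.

invalid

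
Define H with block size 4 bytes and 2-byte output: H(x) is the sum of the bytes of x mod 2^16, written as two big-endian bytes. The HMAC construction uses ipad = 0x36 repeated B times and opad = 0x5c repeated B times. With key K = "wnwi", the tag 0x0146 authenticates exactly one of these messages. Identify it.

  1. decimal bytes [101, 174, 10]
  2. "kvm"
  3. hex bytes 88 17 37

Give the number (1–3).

Key "wnwi" = 77 6e 77 69 is exactly B = 4 bytes: K' = 77 6e 77 69.
K' ⊕ ipad = 41 58 41 5f; K' ⊕ opad = 2b 32 2b 35.
m1: inner = H(41 58 41 5f 65 ae 0a) = 02 56; tag = H(2b 32 2b 35 02 56) = 0115
m2: inner = H(41 58 41 5f 6b 76 6d) = 02 87; tag = H(2b 32 2b 35 02 87) = 0146 ← matches
m3: inner = H(41 58 41 5f 88 17 37) = 02 0f; tag = H(2b 32 2b 35 02 0f) = 00ce

2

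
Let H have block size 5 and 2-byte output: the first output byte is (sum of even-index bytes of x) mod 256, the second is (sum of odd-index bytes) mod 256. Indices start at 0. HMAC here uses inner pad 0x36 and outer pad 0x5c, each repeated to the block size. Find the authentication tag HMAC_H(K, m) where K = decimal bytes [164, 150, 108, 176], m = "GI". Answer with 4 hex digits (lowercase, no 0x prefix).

f121

Key decimal bytes [164, 150, 108, 176] = a4 96 6c b0 is 4 bytes ≤ B = 5; zero-pad to 5 bytes: K' = a4 96 6c b0 00.
K' ⊕ ipad = 92 a0 5a 86 36.  K' ⊕ opad = f8 ca 30 ec 5c.
Inner input = (K'⊕ipad) ∥ m = 92 a0 5a 86 36 ∥ 47 49.
Inner hash: even-index sum = 363 mod 256 = 107; odd-index sum = 365 mod 256 = 109 → 6b 6d.
Outer input = (K'⊕opad) ∥ inner = f8 ca 30 ec 5c ∥ 6b 6d.
Outer hash (tag): even-index sum = 497 mod 256 = 241; odd-index sum = 545 mod 256 = 33 → f1 21.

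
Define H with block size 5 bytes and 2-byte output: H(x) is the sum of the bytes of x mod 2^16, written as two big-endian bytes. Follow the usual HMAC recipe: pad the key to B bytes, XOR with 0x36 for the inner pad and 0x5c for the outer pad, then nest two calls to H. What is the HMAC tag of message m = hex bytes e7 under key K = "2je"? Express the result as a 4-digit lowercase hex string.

019d

Key "2je" = 32 6a 65 is 3 bytes ≤ B = 5; zero-pad to 5 bytes: K' = 32 6a 65 00 00.
K' ⊕ ipad = 04 5c 53 36 36.  K' ⊕ opad = 6e 36 39 5c 5c.
Inner input = (K'⊕ipad) ∥ m = 04 5c 53 36 36 ∥ e7.
Inner hash: sum = 4+92+83+54+54+231 = 518 → 02 06.
Outer input = (K'⊕opad) ∥ inner = 6e 36 39 5c 5c ∥ 02 06.
Outer hash (tag): sum = 110+54+57+92+92+2+6 = 413 → 01 9d.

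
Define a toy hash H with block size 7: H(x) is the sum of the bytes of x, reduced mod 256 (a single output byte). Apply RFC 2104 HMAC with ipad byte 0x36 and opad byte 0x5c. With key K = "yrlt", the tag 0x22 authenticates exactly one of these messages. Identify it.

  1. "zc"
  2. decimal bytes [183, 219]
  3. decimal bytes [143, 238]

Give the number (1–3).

2

Key "yrlt" = 79 72 6c 74 is 4 bytes ≤ B = 7; zero-pad to 7 bytes: K' = 79 72 6c 74 00 00 00.
K' ⊕ ipad = 4f 44 5a 42 36 36 36; K' ⊕ opad = 25 2e 30 28 5c 5c 5c.
m1: inner = H(4f 44 5a 42 36 36 36 7a 63) = ae; tag = H(25 2e 30 28 5c 5c 5c ae) = 6d
m2: inner = H(4f 44 5a 42 36 36 36 b7 db) = 63; tag = H(25 2e 30 28 5c 5c 5c 63) = 22 ← matches
m3: inner = H(4f 44 5a 42 36 36 36 8f ee) = 4e; tag = H(25 2e 30 28 5c 5c 5c 4e) = 0d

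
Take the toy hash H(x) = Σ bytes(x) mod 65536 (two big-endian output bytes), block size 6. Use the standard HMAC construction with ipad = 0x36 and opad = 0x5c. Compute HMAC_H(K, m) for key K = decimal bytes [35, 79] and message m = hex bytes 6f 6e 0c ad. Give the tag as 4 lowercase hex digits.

Key decimal bytes [35, 79] = 23 4f is 2 bytes ≤ B = 6; zero-pad to 6 bytes: K' = 23 4f 00 00 00 00.
K' ⊕ ipad = 15 79 36 36 36 36.  K' ⊕ opad = 7f 13 5c 5c 5c 5c.
Inner input = (K'⊕ipad) ∥ m = 15 79 36 36 36 36 ∥ 6f 6e 0c ad.
Inner hash: sum = 21+121+54+54+54+54+111+110+12+173 = 764 → 02 fc.
Outer input = (K'⊕opad) ∥ inner = 7f 13 5c 5c 5c 5c ∥ 02 fc.
Outer hash (tag): sum = 127+19+92+92+92+92+2+252 = 768 → 03 00.

0300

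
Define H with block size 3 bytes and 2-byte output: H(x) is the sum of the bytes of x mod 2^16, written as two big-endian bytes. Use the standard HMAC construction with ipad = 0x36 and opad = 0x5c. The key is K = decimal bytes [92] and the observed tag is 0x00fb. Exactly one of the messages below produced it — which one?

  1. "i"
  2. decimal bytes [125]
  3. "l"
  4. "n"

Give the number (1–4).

Key decimal bytes [92] = 5c is 1 byte ≤ B = 3; zero-pad to 3 bytes: K' = 5c 00 00.
K' ⊕ ipad = 6a 36 36; K' ⊕ opad = 00 5c 5c.
m1: inner = H(6a 36 36 69) = 01 3f; tag = H(00 5c 5c 01 3f) = 00f8
m2: inner = H(6a 36 36 7d) = 01 53; tag = H(00 5c 5c 01 53) = 010c
m3: inner = H(6a 36 36 6c) = 01 42; tag = H(00 5c 5c 01 42) = 00fb ← matches
m4: inner = H(6a 36 36 6e) = 01 44; tag = H(00 5c 5c 01 44) = 00fd

3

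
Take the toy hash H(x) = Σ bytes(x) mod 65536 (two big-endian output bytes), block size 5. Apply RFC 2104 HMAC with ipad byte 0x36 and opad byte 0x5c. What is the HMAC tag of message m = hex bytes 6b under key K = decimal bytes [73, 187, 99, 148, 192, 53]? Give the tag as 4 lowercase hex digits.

0227

Key decimal bytes [73, 187, 99, 148, 192, 53] = 49 bb 63 94 c0 35 is 6 bytes > B = 5, so hash it first: H(key) = 02 f0, then zero-pad to 5 bytes: K' = 02 f0 00 00 00.
K' ⊕ ipad = 34 c6 36 36 36.  K' ⊕ opad = 5e ac 5c 5c 5c.
Inner input = (K'⊕ipad) ∥ m = 34 c6 36 36 36 ∥ 6b.
Inner hash: sum = 52+198+54+54+54+107 = 519 → 02 07.
Outer input = (K'⊕opad) ∥ inner = 5e ac 5c 5c 5c ∥ 02 07.
Outer hash (tag): sum = 94+172+92+92+92+2+7 = 551 → 02 27.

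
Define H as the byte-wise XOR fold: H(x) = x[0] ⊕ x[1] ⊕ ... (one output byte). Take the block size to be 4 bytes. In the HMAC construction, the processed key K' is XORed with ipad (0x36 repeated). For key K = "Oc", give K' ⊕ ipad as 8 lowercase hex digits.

79553636

Key "Oc" = 4f 63 is 2 bytes ≤ B = 4; zero-pad to 4 bytes: K' = 4f 63 00 00.
XOR each byte with 0x36: 4f⊕36=79, 63⊕36=55, 00⊕36=36, 00⊕36=36.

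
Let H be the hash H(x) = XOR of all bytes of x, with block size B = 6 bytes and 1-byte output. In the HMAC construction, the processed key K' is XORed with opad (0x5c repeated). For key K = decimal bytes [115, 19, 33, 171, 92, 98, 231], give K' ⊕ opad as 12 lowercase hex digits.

Key decimal bytes [115, 19, 33, 171, 92, 98, 231] = 73 13 21 ab 5c 62 e7 is 7 bytes > B = 6, so hash it first: H(key) = 33, then zero-pad to 6 bytes: K' = 33 00 00 00 00 00.
XOR each byte with 0x5c: 33⊕5c=6f, 00⊕5c=5c, 00⊕5c=5c, 00⊕5c=5c, 00⊕5c=5c, 00⊕5c=5c.

6f5c5c5c5c5c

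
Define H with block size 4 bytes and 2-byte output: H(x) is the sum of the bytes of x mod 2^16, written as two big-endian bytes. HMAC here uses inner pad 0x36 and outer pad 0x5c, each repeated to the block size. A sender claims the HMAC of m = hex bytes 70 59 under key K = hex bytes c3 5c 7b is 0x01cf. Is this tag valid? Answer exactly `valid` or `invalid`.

Key hex bytes c3 5c 7b is 3 bytes ≤ B = 4; zero-pad to 4 bytes: K' = c3 5c 7b 00.
K' ⊕ ipad = f5 6a 4d 36; K' ⊕ opad = 9f 00 27 5c.
Inner hash: sum = 245+106+77+54+112+89 = 683 → 02 ab.
Outer hash (recomputed tag): sum = 159+0+39+92+2+171 = 463 → 01 cf.
Recomputed tag = 01cf; claimed = 01cf → match.

valid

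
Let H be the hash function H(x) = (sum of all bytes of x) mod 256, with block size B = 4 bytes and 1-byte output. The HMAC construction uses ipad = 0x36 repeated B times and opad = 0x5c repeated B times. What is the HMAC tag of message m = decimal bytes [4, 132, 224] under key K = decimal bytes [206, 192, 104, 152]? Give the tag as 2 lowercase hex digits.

Key decimal bytes [206, 192, 104, 152] = ce c0 68 98 is exactly B = 4 bytes: K' = ce c0 68 98.
K' ⊕ ipad = f8 f6 5e ae.  K' ⊕ opad = 92 9c 34 c4.
Inner input = (K'⊕ipad) ∥ m = f8 f6 5e ae ∥ 04 84 e0.
Inner hash: sum = 248+246+94+174+4+132+224 = 1122; mod 256 = 98 → 62.
Outer input = (K'⊕opad) ∥ inner = 92 9c 34 c4 ∥ 62.
Outer hash (tag): sum = 146+156+52+196+98 = 648; mod 256 = 136 → 88.

88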